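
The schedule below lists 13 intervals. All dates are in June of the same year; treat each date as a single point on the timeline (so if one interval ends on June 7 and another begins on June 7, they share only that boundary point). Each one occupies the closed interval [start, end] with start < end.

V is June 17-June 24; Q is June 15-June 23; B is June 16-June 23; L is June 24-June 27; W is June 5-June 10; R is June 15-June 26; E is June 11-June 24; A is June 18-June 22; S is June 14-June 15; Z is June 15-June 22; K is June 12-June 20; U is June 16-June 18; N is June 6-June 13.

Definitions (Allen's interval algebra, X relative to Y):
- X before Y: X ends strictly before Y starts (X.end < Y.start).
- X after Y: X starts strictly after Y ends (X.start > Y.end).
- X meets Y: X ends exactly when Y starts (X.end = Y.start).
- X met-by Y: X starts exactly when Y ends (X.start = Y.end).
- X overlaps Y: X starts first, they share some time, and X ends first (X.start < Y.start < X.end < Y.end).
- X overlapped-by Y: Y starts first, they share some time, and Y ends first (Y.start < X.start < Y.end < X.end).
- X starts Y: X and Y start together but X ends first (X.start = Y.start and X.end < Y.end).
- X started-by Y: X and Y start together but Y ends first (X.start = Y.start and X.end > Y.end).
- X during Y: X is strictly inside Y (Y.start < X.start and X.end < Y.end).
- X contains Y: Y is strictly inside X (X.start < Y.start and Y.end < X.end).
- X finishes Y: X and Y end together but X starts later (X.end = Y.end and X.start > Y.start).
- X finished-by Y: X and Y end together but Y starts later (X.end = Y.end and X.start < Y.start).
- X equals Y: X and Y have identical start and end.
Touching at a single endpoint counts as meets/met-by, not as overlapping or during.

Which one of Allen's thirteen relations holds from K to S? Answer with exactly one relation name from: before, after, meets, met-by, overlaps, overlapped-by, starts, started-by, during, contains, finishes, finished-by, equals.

K = [June 12, June 20]; S = [June 14, June 15].
Compare endpoints: K.start < S.start, K.start < S.end, K.end > S.start, K.end > S.end.
That pattern is 'contains'.

contains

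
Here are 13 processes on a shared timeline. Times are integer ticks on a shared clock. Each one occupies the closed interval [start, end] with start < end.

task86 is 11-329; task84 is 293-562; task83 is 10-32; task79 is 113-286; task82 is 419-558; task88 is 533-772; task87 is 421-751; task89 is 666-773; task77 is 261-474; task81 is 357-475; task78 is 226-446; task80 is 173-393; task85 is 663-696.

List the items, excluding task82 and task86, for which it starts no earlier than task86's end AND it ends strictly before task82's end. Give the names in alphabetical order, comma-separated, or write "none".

Conditions: its start is no earlier than task86's end (X.start >= 329) AND its end is strictly before task82's end (X.end < 558).
task77: start 261 >= 329? ✗; end 474 < 558? ✓ → no.
task78: start 226 >= 329? ✗; end 446 < 558? ✓ → no.
task79: start 113 >= 329? ✗; end 286 < 558? ✓ → no.
task80: start 173 >= 329? ✗; end 393 < 558? ✓ → no.
task81: start 357 >= 329? ✓; end 475 < 558? ✓ → yes.
task83: start 10 >= 329? ✗; end 32 < 558? ✓ → no.
task84: start 293 >= 329? ✗; end 562 < 558? ✗ → no.
task85: start 663 >= 329? ✓; end 696 < 558? ✗ → no.
task87: start 421 >= 329? ✓; end 751 < 558? ✗ → no.
task88: start 533 >= 329? ✓; end 772 < 558? ✗ → no.
task89: start 666 >= 329? ✓; end 773 < 558? ✗ → no.
Result: task81.

task81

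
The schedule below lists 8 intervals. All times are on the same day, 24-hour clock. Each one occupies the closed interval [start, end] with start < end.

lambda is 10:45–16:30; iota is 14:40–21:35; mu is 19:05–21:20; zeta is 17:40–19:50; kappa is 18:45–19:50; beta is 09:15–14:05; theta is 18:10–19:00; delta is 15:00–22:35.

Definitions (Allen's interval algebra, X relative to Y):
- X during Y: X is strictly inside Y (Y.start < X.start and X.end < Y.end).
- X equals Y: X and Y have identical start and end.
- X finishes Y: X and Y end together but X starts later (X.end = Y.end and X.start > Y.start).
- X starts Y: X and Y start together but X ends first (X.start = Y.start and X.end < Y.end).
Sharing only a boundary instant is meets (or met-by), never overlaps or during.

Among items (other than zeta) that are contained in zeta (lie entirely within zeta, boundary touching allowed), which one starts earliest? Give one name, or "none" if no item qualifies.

Target zeta = [17:40, 19:50].
beta [09:15, 14:05] → before → excluded.
delta [15:00, 22:35] → contains → excluded.
iota [14:40, 21:35] → contains → excluded.
kappa [18:45, 19:50] → finishes → candidate.
lambda [10:45, 16:30] → before → excluded.
mu [19:05, 21:20] → overlapped-by → excluded.
theta [18:10, 19:00] → during → candidate.
Among candidates, earliest start is 18:10 → theta.

theta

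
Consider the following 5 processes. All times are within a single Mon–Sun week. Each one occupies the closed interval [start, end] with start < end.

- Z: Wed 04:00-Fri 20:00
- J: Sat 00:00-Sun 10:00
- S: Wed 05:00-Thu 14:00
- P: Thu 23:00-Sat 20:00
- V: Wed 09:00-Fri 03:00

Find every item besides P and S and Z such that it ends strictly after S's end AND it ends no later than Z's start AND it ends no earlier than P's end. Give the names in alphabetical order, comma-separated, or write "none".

none

Conditions: its end is strictly after S's end (X.end > Thu 14:00) AND its end is no later than Z's start (X.end <= Wed 04:00) AND its end is no earlier than P's end (X.end >= Sat 20:00).
J: end Sun 10:00 > Thu 14:00? ✓; end Sun 10:00 <= Wed 04:00? ✗; end Sun 10:00 >= Sat 20:00? ✓ → no.
V: end Fri 03:00 > Thu 14:00? ✓; end Fri 03:00 <= Wed 04:00? ✗; end Fri 03:00 >= Sat 20:00? ✗ → no.
Result: none.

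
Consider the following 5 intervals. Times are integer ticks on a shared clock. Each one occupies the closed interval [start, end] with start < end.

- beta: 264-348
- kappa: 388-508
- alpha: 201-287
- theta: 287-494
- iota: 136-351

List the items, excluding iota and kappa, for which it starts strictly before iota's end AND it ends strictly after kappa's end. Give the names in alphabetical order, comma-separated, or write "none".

Conditions: its start is strictly before iota's end (X.start < 351) AND its end is strictly after kappa's end (X.end > 508).
alpha: start 201 < 351? ✓; end 287 > 508? ✗ → no.
beta: start 264 < 351? ✓; end 348 > 508? ✗ → no.
theta: start 287 < 351? ✓; end 494 > 508? ✗ → no.
Result: none.

none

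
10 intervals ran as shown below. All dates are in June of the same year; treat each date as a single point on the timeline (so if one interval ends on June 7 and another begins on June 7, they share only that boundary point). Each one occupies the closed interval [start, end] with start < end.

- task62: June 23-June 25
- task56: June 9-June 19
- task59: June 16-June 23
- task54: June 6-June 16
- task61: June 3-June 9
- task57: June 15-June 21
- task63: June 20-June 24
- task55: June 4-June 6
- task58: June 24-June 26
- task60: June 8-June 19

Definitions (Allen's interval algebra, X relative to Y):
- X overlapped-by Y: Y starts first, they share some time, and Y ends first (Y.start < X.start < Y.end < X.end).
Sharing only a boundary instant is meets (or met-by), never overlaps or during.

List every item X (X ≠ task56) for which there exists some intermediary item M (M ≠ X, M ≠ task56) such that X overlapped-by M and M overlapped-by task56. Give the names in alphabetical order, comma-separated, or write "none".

task59, task63

Target task56 = [June 9, June 19].
Intermediaries M with M overlapped-by task56: task57, task59.
Via task57 — items with X overlapped-by task57: task59, task63.
Via task59 — items with X overlapped-by task59: task63.
Union: task59, task63.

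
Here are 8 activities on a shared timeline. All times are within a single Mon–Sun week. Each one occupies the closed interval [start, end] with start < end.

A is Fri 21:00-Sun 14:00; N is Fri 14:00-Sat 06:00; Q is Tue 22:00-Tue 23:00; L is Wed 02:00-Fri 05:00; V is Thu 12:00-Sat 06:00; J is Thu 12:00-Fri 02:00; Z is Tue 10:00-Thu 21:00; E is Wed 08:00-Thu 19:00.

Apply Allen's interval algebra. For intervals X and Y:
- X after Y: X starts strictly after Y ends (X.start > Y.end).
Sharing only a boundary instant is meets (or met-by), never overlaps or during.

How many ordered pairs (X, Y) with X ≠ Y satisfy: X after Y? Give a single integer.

14

Checking all 56 ordered pairs for relation 'after'; matching pairs in alphabetical order:
(A, E): A after E ✓
(A, J): A after J ✓
(A, L): A after L ✓
(A, Q): A after Q ✓
(A, Z): A after Z ✓
(E, Q): E after Q ✓
(J, Q): J after Q ✓
(L, Q): L after Q ✓
(N, E): N after E ✓
(N, J): N after J ✓
(N, L): N after L ✓
(N, Q): N after Q ✓
(N, Z): N after Z ✓
(V, Q): V after Q ✓
Count: 14.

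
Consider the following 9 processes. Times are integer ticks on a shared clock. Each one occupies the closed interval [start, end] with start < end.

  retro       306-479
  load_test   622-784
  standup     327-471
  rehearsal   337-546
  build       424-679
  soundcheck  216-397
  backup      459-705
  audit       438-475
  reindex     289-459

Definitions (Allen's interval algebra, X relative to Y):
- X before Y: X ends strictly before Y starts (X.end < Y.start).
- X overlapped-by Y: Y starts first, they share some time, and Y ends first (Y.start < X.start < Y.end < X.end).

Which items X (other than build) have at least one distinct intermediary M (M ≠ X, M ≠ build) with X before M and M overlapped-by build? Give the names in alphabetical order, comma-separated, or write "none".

audit, rehearsal, reindex, retro, soundcheck, standup

Target build = [424, 679].
Intermediaries M with M overlapped-by build: backup, load_test.
Via backup — items with X before backup: soundcheck.
Via load_test — items with X before load_test: audit, rehearsal, reindex, retro, soundcheck, standup.
Union: audit, rehearsal, reindex, retro, soundcheck, standup.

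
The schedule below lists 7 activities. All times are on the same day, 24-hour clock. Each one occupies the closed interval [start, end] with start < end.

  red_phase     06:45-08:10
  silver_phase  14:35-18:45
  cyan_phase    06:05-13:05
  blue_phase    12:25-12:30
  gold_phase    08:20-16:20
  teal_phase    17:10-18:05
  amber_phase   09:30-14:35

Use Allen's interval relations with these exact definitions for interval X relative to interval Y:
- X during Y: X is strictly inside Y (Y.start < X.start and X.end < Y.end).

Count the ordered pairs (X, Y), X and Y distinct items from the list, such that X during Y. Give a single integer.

6

Checking all 42 ordered pairs for relation 'during'; matching pairs in alphabetical order:
(amber_phase, gold_phase): amber_phase during gold_phase ✓
(blue_phase, amber_phase): blue_phase during amber_phase ✓
(blue_phase, cyan_phase): blue_phase during cyan_phase ✓
(blue_phase, gold_phase): blue_phase during gold_phase ✓
(red_phase, cyan_phase): red_phase during cyan_phase ✓
(teal_phase, silver_phase): teal_phase during silver_phase ✓
Count: 6.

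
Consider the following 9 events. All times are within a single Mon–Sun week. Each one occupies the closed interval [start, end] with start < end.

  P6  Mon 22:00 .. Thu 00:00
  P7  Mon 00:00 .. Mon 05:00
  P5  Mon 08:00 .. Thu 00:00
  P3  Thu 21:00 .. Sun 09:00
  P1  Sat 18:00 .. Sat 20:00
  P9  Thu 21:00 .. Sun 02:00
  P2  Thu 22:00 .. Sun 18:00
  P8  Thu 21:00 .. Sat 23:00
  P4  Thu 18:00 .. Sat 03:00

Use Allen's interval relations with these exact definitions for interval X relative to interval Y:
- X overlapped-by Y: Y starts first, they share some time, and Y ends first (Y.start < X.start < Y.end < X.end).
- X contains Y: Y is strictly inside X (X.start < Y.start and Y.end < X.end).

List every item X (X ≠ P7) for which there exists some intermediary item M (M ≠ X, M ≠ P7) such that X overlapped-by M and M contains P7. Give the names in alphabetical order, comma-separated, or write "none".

Target P7 = [Mon 00:00, Mon 05:00].
Intermediaries M with M contains P7: none.
Union: none.

none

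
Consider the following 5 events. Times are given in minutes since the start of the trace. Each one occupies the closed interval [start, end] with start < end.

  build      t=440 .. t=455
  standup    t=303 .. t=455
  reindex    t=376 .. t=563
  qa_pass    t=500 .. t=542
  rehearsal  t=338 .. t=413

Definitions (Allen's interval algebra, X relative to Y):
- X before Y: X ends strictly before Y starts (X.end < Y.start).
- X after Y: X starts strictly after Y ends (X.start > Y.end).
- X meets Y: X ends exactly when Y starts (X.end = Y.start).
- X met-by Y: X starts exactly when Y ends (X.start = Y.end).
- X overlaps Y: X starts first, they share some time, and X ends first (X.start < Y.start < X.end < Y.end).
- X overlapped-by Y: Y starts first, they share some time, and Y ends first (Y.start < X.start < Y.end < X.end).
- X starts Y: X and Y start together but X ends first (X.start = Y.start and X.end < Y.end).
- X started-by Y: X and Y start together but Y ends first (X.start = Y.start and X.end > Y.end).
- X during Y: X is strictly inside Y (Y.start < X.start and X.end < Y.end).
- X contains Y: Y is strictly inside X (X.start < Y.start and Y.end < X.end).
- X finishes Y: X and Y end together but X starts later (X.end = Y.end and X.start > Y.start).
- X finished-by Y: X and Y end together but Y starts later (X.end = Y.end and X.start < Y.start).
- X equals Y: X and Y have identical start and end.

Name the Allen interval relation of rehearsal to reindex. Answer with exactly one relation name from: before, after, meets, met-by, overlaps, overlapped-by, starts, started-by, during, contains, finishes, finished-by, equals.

rehearsal = [t=338, t=413]; reindex = [t=376, t=563].
Compare endpoints: rehearsal.start < reindex.start, rehearsal.start < reindex.end, rehearsal.end > reindex.start, rehearsal.end < reindex.end.
That pattern is 'overlaps'.

overlaps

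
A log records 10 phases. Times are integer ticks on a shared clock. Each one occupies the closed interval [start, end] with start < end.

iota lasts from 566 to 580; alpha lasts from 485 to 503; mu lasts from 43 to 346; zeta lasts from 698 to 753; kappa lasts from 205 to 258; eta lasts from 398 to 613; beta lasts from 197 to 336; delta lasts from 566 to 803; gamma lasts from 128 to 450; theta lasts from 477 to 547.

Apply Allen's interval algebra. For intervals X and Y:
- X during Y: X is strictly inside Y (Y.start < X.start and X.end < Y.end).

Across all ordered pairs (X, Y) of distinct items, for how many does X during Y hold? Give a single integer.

10

Checking all 90 ordered pairs for relation 'during'; matching pairs in alphabetical order:
(alpha, eta): alpha during eta ✓
(alpha, theta): alpha during theta ✓
(beta, gamma): beta during gamma ✓
(beta, mu): beta during mu ✓
(iota, eta): iota during eta ✓
(kappa, beta): kappa during beta ✓
(kappa, gamma): kappa during gamma ✓
(kappa, mu): kappa during mu ✓
(theta, eta): theta during eta ✓
(zeta, delta): zeta during delta ✓
Count: 10.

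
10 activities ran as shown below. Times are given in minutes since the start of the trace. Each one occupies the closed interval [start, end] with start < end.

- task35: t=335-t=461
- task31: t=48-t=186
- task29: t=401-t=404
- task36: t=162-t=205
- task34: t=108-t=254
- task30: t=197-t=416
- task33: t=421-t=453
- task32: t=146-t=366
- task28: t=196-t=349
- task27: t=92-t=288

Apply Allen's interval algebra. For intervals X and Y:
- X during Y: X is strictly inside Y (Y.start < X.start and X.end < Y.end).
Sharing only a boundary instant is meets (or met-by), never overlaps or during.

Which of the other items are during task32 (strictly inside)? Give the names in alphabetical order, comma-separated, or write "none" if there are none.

task28, task36

Target task32 = [t=146, t=366].
task27 [t=92, t=288] → overlaps → no.
task28 [t=196, t=349] → during → yes.
task29 [t=401, t=404] → after → no.
task30 [t=197, t=416] → overlapped-by → no.
task31 [t=48, t=186] → overlaps → no.
task33 [t=421, t=453] → after → no.
task34 [t=108, t=254] → overlaps → no.
task35 [t=335, t=461] → overlapped-by → no.
task36 [t=162, t=205] → during → yes.
Result: task28, task36.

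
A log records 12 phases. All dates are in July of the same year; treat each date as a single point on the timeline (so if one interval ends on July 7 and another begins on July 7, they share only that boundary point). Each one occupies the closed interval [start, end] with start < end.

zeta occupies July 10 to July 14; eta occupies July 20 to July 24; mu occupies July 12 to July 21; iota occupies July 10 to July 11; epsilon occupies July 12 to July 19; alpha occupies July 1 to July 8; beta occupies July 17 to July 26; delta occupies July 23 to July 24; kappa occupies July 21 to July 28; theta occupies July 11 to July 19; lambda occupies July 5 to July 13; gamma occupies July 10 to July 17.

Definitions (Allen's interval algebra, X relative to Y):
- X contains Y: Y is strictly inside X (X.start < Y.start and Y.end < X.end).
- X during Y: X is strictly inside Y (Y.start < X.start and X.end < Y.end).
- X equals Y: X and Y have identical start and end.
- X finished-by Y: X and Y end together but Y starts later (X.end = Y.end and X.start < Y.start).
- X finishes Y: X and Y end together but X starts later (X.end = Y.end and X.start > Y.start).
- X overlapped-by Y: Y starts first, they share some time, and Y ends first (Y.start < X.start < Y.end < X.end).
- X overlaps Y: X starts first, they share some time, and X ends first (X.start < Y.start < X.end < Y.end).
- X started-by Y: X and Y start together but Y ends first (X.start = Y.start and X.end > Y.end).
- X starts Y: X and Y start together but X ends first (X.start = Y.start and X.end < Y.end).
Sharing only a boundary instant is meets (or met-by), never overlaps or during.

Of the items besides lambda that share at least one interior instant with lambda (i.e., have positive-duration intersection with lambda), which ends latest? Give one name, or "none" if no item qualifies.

Target lambda = [July 5, July 13].
alpha [July 1, July 8] → overlaps → candidate.
beta [July 17, July 26] → after → excluded.
delta [July 23, July 24] → after → excluded.
epsilon [July 12, July 19] → overlapped-by → candidate.
eta [July 20, July 24] → after → excluded.
gamma [July 10, July 17] → overlapped-by → candidate.
iota [July 10, July 11] → during → candidate.
kappa [July 21, July 28] → after → excluded.
mu [July 12, July 21] → overlapped-by → candidate.
theta [July 11, July 19] → overlapped-by → candidate.
zeta [July 10, July 14] → overlapped-by → candidate.
Among candidates, latest end is July 21 → mu.

mu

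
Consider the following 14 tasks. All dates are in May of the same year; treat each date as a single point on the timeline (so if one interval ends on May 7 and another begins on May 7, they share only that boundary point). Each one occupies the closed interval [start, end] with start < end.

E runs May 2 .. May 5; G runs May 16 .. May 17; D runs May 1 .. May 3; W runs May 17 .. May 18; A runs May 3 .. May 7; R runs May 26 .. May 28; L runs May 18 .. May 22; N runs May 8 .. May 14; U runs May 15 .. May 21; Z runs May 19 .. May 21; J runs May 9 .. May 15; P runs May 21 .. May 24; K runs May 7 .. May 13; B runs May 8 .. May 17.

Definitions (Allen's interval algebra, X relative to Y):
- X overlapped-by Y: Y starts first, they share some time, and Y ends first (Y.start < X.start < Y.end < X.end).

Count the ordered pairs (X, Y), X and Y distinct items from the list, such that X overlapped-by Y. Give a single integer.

Checking all 182 ordered pairs for relation 'overlapped-by'; matching pairs in alphabetical order:
(A, E): A overlapped-by E ✓
(B, K): B overlapped-by K ✓
(E, D): E overlapped-by D ✓
(J, K): J overlapped-by K ✓
(J, N): J overlapped-by N ✓
(L, U): L overlapped-by U ✓
(N, K): N overlapped-by K ✓
(P, L): P overlapped-by L ✓
(U, B): U overlapped-by B ✓
Count: 9.

9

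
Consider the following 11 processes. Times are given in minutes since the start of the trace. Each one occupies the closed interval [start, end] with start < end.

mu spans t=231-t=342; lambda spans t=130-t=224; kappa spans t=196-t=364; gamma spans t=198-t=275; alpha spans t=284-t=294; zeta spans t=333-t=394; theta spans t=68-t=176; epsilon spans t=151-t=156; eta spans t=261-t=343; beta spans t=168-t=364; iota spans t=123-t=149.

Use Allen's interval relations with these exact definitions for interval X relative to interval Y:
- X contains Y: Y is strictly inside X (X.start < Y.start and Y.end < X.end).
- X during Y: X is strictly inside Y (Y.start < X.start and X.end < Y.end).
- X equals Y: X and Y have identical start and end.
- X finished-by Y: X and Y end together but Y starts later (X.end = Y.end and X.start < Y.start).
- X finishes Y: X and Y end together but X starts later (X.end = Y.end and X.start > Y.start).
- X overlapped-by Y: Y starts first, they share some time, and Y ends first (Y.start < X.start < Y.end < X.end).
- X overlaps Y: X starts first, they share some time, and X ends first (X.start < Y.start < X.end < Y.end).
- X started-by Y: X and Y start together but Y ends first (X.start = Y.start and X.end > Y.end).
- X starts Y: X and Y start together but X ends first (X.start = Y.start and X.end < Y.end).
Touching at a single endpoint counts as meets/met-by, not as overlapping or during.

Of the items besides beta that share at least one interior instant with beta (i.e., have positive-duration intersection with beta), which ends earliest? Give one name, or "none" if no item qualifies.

Target beta = [t=168, t=364].
alpha [t=284, t=294] → during → candidate.
epsilon [t=151, t=156] → before → excluded.
eta [t=261, t=343] → during → candidate.
gamma [t=198, t=275] → during → candidate.
iota [t=123, t=149] → before → excluded.
kappa [t=196, t=364] → finishes → candidate.
lambda [t=130, t=224] → overlaps → candidate.
mu [t=231, t=342] → during → candidate.
theta [t=68, t=176] → overlaps → candidate.
zeta [t=333, t=394] → overlapped-by → candidate.
Among candidates, earliest end is t=176 → theta.

theta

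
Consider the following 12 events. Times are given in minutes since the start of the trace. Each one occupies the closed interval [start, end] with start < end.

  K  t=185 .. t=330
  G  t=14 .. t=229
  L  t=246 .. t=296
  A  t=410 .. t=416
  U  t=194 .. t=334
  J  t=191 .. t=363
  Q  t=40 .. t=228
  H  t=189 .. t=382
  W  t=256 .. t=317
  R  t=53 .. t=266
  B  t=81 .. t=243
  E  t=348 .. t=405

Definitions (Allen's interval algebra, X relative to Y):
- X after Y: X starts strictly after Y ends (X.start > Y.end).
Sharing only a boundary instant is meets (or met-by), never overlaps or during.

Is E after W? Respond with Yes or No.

Yes

E = [t=348, t=405], W = [t=256, t=317].
Actual relation of E to W: after.
Asked whether 'after' holds → Yes.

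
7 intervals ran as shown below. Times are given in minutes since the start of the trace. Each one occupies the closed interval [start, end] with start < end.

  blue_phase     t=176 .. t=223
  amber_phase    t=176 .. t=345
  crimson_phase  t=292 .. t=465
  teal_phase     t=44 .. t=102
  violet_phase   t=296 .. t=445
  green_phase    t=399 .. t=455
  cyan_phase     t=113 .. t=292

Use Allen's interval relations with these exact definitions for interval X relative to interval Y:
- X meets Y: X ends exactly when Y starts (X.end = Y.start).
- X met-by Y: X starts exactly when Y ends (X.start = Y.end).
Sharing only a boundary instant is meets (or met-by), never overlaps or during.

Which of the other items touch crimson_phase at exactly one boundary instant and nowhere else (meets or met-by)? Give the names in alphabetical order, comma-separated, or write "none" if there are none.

cyan_phase

Target crimson_phase = [t=292, t=465].
amber_phase [t=176, t=345] → overlaps → no.
blue_phase [t=176, t=223] → before → no.
cyan_phase [t=113, t=292] → meets → yes.
green_phase [t=399, t=455] → during → no.
teal_phase [t=44, t=102] → before → no.
violet_phase [t=296, t=445] → during → no.
Result: cyan_phase.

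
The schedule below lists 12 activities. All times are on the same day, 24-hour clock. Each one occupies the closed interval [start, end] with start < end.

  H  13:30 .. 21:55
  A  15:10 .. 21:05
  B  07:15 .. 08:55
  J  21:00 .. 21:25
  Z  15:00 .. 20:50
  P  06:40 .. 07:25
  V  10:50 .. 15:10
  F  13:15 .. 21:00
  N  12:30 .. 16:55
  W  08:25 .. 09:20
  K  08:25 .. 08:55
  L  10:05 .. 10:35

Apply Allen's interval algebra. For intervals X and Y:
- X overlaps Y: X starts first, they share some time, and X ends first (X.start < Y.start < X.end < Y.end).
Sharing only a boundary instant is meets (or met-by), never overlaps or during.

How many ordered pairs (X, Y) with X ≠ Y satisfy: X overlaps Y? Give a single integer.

14

Checking all 132 ordered pairs for relation 'overlaps'; matching pairs in alphabetical order:
(A, J): A overlaps J ✓
(B, W): B overlaps W ✓
(F, A): F overlaps A ✓
(F, H): F overlaps H ✓
(N, A): N overlaps A ✓
(N, F): N overlaps F ✓
(N, H): N overlaps H ✓
(N, Z): N overlaps Z ✓
(P, B): P overlaps B ✓
(V, F): V overlaps F ✓
(V, H): V overlaps H ✓
(V, N): V overlaps N ✓
(V, Z): V overlaps Z ✓
(Z, A): Z overlaps A ✓
Count: 14.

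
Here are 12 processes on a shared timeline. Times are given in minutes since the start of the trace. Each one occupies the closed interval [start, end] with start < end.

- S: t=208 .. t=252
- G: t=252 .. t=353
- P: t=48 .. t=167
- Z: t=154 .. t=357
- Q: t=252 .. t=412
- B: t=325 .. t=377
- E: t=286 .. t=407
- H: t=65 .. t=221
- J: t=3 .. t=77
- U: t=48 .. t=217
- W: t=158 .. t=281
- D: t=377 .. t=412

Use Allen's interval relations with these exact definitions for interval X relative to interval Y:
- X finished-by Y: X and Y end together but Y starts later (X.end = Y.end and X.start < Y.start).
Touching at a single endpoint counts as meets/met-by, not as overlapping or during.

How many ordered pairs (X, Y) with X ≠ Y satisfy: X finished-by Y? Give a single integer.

Checking all 132 ordered pairs for relation 'finished-by'; matching pairs in alphabetical order:
(Q, D): Q finished-by D ✓
Count: 1.

1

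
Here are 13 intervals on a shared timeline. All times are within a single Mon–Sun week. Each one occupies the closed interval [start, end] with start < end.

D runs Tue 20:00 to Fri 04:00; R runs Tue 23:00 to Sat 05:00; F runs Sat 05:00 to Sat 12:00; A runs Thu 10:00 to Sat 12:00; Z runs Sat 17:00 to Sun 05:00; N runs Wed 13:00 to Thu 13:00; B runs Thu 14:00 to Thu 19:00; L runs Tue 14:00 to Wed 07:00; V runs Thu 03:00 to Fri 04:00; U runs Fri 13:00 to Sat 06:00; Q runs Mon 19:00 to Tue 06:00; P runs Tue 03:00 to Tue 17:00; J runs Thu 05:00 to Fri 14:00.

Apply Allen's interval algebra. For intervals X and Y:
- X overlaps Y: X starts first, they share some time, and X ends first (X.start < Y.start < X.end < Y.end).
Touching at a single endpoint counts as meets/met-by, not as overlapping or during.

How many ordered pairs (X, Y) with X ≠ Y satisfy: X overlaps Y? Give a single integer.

17

Checking all 156 ordered pairs for relation 'overlaps'; matching pairs in alphabetical order:
(D, A): D overlaps A ✓
(D, J): D overlaps J ✓
(D, R): D overlaps R ✓
(J, A): J overlaps A ✓
(J, U): J overlaps U ✓
(L, D): L overlaps D ✓
(L, R): L overlaps R ✓
(N, A): N overlaps A ✓
(N, J): N overlaps J ✓
(N, V): N overlaps V ✓
(P, L): P overlaps L ✓
(Q, P): Q overlaps P ✓
(R, A): R overlaps A ✓
(R, U): R overlaps U ✓
(U, F): U overlaps F ✓
(V, A): V overlaps A ✓
(V, J): V overlaps J ✓
Count: 17.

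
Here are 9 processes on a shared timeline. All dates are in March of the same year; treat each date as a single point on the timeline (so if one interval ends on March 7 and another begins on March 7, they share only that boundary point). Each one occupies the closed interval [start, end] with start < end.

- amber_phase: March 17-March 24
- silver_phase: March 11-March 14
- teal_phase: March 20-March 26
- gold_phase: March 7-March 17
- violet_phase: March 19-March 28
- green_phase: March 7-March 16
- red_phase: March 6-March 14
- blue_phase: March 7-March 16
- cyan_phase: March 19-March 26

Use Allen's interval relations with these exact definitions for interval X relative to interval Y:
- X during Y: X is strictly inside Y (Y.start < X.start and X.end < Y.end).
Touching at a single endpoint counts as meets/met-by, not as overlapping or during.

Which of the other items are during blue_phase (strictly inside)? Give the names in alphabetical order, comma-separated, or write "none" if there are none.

silver_phase

Target blue_phase = [March 7, March 16].
amber_phase [March 17, March 24] → after → no.
cyan_phase [March 19, March 26] → after → no.
gold_phase [March 7, March 17] → started-by → no.
green_phase [March 7, March 16] → equals → no.
red_phase [March 6, March 14] → overlaps → no.
silver_phase [March 11, March 14] → during → yes.
teal_phase [March 20, March 26] → after → no.
violet_phase [March 19, March 28] → after → no.
Result: silver_phase.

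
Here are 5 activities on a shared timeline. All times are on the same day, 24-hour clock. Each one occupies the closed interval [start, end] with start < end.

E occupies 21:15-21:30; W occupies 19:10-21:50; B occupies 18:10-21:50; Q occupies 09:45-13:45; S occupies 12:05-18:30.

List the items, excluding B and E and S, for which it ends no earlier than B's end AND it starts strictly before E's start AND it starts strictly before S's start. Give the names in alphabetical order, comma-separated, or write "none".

none

Conditions: its end is no earlier than B's end (X.end >= 21:50) AND its start is strictly before E's start (X.start < 21:15) AND its start is strictly before S's start (X.start < 12:05).
Q: end 13:45 >= 21:50? ✗; start 09:45 < 21:15? ✓; start 09:45 < 12:05? ✓ → no.
W: end 21:50 >= 21:50? ✓; start 19:10 < 21:15? ✓; start 19:10 < 12:05? ✗ → no.
Result: none.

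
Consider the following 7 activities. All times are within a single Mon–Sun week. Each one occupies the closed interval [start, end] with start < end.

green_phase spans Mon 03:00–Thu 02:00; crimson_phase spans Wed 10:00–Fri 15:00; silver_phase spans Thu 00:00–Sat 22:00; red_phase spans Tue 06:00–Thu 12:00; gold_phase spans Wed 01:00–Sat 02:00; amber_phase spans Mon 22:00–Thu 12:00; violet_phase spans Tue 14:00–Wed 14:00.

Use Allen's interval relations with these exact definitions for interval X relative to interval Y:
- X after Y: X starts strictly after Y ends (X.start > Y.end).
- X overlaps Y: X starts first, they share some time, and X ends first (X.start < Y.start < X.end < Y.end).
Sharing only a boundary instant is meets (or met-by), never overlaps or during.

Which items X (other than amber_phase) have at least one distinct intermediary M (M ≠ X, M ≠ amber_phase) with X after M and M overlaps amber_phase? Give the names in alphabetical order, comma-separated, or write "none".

Target amber_phase = [Mon 22:00, Thu 12:00].
Intermediaries M with M overlaps amber_phase: green_phase.
Via green_phase — items with X after green_phase: none.
Union: none.

none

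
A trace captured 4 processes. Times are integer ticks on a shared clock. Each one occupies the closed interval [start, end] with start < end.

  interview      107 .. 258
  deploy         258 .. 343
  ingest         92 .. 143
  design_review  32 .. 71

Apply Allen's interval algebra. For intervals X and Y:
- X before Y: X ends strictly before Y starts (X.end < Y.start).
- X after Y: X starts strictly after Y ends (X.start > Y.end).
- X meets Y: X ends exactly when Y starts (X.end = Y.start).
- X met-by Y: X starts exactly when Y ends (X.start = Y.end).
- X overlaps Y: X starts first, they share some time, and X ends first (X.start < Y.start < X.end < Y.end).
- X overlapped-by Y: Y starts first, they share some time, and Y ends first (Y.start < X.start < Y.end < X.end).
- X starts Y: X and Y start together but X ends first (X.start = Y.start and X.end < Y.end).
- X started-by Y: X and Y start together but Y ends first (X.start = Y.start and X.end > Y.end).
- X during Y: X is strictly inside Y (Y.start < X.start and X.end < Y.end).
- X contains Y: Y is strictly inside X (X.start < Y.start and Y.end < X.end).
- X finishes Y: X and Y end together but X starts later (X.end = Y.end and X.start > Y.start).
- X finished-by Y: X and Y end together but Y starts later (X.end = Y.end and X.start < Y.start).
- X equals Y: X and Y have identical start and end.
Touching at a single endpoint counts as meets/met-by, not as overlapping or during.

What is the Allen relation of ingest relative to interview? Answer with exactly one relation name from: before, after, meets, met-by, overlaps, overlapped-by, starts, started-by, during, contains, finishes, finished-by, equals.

ingest = [92, 143]; interview = [107, 258].
Compare endpoints: ingest.start < interview.start, ingest.start < interview.end, ingest.end > interview.start, ingest.end < interview.end.
That pattern is 'overlaps'.

overlaps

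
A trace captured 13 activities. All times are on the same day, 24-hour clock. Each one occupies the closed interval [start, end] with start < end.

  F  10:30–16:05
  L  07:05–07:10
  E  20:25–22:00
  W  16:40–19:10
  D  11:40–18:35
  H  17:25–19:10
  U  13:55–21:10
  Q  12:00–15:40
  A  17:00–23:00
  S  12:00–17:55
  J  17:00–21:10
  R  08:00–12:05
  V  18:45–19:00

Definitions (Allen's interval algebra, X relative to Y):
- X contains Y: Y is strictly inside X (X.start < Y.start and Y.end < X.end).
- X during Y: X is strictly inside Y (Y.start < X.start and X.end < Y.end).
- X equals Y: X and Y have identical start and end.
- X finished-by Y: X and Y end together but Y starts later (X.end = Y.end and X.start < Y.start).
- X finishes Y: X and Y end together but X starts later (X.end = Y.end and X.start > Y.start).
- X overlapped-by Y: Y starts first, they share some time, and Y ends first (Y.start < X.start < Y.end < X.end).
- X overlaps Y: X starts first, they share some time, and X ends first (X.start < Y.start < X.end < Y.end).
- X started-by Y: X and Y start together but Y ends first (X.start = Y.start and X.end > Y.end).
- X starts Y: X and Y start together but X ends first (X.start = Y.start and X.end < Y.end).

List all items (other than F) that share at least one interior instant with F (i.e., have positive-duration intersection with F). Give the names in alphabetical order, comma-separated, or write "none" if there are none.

Target F = [10:30, 16:05].
A [17:00, 23:00] → after → no.
D [11:40, 18:35] → overlapped-by → yes.
E [20:25, 22:00] → after → no.
H [17:25, 19:10] → after → no.
J [17:00, 21:10] → after → no.
L [07:05, 07:10] → before → no.
Q [12:00, 15:40] → during → yes.
R [08:00, 12:05] → overlaps → yes.
S [12:00, 17:55] → overlapped-by → yes.
U [13:55, 21:10] → overlapped-by → yes.
V [18:45, 19:00] → after → no.
W [16:40, 19:10] → after → no.
Result: D, Q, R, S, U.

D, Q, R, S, U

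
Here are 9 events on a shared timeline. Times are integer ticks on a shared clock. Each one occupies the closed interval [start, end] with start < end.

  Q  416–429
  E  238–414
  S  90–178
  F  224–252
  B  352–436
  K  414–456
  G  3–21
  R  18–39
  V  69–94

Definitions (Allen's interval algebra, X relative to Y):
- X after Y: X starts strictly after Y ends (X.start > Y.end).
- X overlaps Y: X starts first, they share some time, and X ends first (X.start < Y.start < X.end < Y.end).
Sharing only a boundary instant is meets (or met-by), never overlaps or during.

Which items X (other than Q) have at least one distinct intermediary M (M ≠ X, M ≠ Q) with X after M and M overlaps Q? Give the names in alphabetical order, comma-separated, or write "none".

none

Target Q = [416, 429].
Intermediaries M with M overlaps Q: none.
Union: none.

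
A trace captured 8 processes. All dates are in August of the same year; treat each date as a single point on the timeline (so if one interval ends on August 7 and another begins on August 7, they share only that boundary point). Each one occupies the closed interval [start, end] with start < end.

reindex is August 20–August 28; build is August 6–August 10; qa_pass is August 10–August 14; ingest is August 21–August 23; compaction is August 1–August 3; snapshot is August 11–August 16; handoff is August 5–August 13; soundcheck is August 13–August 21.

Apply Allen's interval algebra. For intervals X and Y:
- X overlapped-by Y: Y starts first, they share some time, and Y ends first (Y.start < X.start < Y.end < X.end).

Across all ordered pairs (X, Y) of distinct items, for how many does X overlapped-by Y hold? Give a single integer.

6

Checking all 56 ordered pairs for relation 'overlapped-by'; matching pairs in alphabetical order:
(qa_pass, handoff): qa_pass overlapped-by handoff ✓
(reindex, soundcheck): reindex overlapped-by soundcheck ✓
(snapshot, handoff): snapshot overlapped-by handoff ✓
(snapshot, qa_pass): snapshot overlapped-by qa_pass ✓
(soundcheck, qa_pass): soundcheck overlapped-by qa_pass ✓
(soundcheck, snapshot): soundcheck overlapped-by snapshot ✓
Count: 6.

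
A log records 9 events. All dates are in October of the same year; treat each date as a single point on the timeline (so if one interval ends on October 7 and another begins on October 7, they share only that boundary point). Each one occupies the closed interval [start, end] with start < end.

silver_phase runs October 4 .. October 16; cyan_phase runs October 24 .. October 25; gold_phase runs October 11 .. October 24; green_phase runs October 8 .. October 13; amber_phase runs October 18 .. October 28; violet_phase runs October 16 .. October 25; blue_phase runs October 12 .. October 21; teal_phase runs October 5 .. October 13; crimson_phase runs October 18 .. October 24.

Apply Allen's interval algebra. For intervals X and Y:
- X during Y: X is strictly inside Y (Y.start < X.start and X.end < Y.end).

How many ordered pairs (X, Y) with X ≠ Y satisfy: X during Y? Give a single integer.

5

Checking all 72 ordered pairs for relation 'during'; matching pairs in alphabetical order:
(blue_phase, gold_phase): blue_phase during gold_phase ✓
(crimson_phase, violet_phase): crimson_phase during violet_phase ✓
(cyan_phase, amber_phase): cyan_phase during amber_phase ✓
(green_phase, silver_phase): green_phase during silver_phase ✓
(teal_phase, silver_phase): teal_phase during silver_phase ✓
Count: 5.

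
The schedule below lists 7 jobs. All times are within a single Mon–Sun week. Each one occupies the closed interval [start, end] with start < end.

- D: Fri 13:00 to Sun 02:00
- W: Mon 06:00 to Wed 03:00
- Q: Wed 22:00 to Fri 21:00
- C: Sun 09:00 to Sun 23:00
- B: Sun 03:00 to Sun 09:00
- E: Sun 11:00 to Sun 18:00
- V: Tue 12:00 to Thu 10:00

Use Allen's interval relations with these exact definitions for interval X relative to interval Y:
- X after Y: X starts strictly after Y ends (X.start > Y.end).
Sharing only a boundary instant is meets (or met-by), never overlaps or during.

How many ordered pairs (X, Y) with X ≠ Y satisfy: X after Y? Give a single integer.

16

Checking all 42 ordered pairs for relation 'after'; matching pairs in alphabetical order:
(B, D): B after D ✓
(B, Q): B after Q ✓
(B, V): B after V ✓
(B, W): B after W ✓
(C, D): C after D ✓
(C, Q): C after Q ✓
(C, V): C after V ✓
(C, W): C after W ✓
(D, V): D after V ✓
(D, W): D after W ✓
(E, B): E after B ✓
(E, D): E after D ✓
(E, Q): E after Q ✓
(E, V): E after V ✓
(E, W): E after W ✓
(Q, W): Q after W ✓
Count: 16.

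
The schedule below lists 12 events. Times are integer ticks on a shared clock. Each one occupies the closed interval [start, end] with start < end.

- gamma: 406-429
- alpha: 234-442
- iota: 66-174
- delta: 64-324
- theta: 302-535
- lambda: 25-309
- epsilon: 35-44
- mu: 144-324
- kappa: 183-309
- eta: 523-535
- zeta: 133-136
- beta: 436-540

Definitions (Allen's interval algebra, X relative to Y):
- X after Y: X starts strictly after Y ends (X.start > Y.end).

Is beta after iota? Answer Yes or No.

Yes

beta = [436, 540], iota = [66, 174].
Actual relation of beta to iota: after.
Asked whether 'after' holds → Yes.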